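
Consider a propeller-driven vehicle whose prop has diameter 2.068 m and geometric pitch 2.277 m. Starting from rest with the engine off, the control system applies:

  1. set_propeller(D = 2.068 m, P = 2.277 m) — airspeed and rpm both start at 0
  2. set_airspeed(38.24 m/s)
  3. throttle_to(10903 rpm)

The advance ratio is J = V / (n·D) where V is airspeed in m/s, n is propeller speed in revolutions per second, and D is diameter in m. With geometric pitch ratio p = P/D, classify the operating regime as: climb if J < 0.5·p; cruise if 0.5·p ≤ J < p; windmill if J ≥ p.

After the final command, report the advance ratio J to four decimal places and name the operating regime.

J = 0.1018, regime = climb

set_propeller: D = 2.068 m, P = 2.277 m (p = P/D = 1.101064); state ← (V=0, rpm=0)
set_airspeed(38.24): V ← 38.24 m/s
throttle_to(10903): rpm ← 10903
final state: V = 38.24 m/s, rpm = 10903 → n = rpm/60 = 181.716667 rev/s
J = V / (n·D) = 38.24 / (181.716667 × 2.068) = 0.101759
regime bands: climb J<0.5505 | cruise [0.5505, 1.1011) | windmill J≥1.1011
J = 0.1018 → climb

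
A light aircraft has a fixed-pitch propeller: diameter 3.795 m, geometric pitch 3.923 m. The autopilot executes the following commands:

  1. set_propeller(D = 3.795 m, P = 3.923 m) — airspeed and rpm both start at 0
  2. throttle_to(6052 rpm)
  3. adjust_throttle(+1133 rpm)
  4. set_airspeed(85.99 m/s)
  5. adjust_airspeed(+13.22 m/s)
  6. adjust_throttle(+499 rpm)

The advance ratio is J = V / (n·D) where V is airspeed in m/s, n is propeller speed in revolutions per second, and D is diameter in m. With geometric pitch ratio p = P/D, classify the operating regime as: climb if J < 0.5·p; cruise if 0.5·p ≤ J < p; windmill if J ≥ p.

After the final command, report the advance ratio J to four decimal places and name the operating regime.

J = 0.2041, regime = climb

set_propeller: D = 3.795 m, P = 3.923 m (p = P/D = 1.033729); state ← (V=0, rpm=0)
throttle_to(6052): rpm ← 6052
adjust_throttle(+1133): rpm ← 6052 +1133 = 7185
set_airspeed(85.99): V ← 85.99 m/s
adjust_airspeed(+13.22): V ← 85.99 +13.22 = 99.21 m/s
adjust_throttle(+499): rpm ← 7185 +499 = 7684
final state: V = 99.21 m/s, rpm = 7684 → n = rpm/60 = 128.066667 rev/s
J = V / (n·D) = 99.21 / (128.066667 × 3.795) = 0.204130
regime bands: climb J<0.5169 | cruise [0.5169, 1.0337) | windmill J≥1.0337
J = 0.2041 → climb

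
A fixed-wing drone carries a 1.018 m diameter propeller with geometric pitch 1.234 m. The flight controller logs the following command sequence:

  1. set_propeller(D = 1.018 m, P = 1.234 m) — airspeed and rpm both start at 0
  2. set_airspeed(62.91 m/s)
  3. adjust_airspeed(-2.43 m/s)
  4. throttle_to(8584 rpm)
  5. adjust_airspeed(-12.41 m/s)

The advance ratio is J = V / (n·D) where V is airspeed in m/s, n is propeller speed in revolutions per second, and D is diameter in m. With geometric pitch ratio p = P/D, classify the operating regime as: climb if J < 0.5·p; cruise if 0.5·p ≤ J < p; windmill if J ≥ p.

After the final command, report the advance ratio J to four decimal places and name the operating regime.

set_propeller: D = 1.018 m, P = 1.234 m (p = P/D = 1.212181); state ← (V=0, rpm=0)
set_airspeed(62.91): V ← 62.91 m/s
adjust_airspeed(-2.43): V ← 62.91 -2.43 = 60.48 m/s
throttle_to(8584): rpm ← 8584
adjust_airspeed(-12.41): V ← 60.48 -12.41 = 48.07 m/s
final state: V = 48.07 m/s, rpm = 8584 → n = rpm/60 = 143.066667 rev/s
J = V / (n·D) = 48.07 / (143.066667 × 1.018) = 0.330056
regime bands: climb J<0.6061 | cruise [0.6061, 1.2122) | windmill J≥1.2122
J = 0.3301 → climb

J = 0.3301, regime = climb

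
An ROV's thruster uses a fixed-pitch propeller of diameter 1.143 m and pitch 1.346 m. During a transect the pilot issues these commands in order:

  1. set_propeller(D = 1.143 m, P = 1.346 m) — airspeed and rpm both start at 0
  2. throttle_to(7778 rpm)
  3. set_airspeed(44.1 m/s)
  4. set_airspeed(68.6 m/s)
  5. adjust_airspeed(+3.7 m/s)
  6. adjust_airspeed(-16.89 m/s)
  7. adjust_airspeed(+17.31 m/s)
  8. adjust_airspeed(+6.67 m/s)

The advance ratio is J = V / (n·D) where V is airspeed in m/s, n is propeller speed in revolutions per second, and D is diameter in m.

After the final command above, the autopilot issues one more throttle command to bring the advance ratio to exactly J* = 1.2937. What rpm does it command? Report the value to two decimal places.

set_propeller: D = 1.143 m, P = 1.346 m (p = P/D = 1.177603); state ← (V=0, rpm=0)
throttle_to(7778): rpm ← 7778
set_airspeed(44.1): V ← 44.1 m/s
set_airspeed(68.6): V ← 68.6 m/s
adjust_airspeed(+3.7): V ← 68.6 +3.7 = 72.3 m/s
adjust_airspeed(-16.89): V ← 72.3 -16.89 = 55.41 m/s
adjust_airspeed(+17.31): V ← 55.41 +17.31 = 72.72 m/s
adjust_airspeed(+6.67): V ← 72.72 +6.67 = 79.39 m/s
final state: V = 79.39 m/s, rpm = 7778 → n = rpm/60 = 129.633333 rev/s
target J* = 1.2937; solve J* = V/(n·D) for n: n = V/(J*·D) = 79.39/(1.2937 × 1.143) = 53.689084 rev/s
rpm = 60·n = 3221.345032

rpm = 3221.35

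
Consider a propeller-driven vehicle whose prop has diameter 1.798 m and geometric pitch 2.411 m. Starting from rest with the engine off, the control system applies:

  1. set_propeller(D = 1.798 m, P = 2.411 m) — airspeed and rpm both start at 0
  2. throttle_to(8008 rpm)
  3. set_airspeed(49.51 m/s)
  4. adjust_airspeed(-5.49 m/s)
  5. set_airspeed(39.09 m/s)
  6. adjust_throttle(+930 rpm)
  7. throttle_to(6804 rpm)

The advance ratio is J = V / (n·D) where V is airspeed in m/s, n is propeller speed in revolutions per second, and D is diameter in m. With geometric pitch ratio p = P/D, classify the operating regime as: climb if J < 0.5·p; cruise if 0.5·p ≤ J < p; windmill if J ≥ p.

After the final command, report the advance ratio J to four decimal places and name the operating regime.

set_propeller: D = 1.798 m, P = 2.411 m (p = P/D = 1.340934); state ← (V=0, rpm=0)
throttle_to(8008): rpm ← 8008
set_airspeed(49.51): V ← 49.51 m/s
adjust_airspeed(-5.49): V ← 49.51 -5.49 = 44.02 m/s
set_airspeed(39.09): V ← 39.09 m/s
adjust_throttle(+930): rpm ← 8008 +930 = 8938
throttle_to(6804): rpm ← 6804
final state: V = 39.09 m/s, rpm = 6804 → n = rpm/60 = 113.400000 rev/s
J = V / (n·D) = 39.09 / (113.400000 × 1.798) = 0.191718
regime bands: climb J<0.6705 | cruise [0.6705, 1.3409) | windmill J≥1.3409
J = 0.1917 → climb

J = 0.1917, regime = climb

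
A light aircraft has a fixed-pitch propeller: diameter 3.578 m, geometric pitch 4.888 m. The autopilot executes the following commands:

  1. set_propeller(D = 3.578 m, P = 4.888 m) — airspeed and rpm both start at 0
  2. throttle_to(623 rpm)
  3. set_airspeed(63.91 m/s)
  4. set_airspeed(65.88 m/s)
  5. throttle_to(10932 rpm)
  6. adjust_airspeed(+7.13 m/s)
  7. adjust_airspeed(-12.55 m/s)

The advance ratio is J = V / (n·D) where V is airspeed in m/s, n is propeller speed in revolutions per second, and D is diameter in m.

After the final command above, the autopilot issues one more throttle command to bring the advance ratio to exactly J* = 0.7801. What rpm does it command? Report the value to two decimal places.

set_propeller: D = 3.578 m, P = 4.888 m (p = P/D = 1.366126); state ← (V=0, rpm=0)
throttle_to(623): rpm ← 623
set_airspeed(63.91): V ← 63.91 m/s
set_airspeed(65.88): V ← 65.88 m/s
throttle_to(10932): rpm ← 10932
adjust_airspeed(+7.13): V ← 65.88 +7.13 = 73.01 m/s
adjust_airspeed(-12.55): V ← 73.01 -12.55 = 60.46 m/s
final state: V = 60.46 m/s, rpm = 10932 → n = rpm/60 = 182.200000 rev/s
target J* = 0.7801; solve J* = V/(n·D) for n: n = V/(J*·D) = 60.46/(0.7801 × 3.578) = 21.660951 rev/s
rpm = 60·n = 1299.657086

rpm = 1299.66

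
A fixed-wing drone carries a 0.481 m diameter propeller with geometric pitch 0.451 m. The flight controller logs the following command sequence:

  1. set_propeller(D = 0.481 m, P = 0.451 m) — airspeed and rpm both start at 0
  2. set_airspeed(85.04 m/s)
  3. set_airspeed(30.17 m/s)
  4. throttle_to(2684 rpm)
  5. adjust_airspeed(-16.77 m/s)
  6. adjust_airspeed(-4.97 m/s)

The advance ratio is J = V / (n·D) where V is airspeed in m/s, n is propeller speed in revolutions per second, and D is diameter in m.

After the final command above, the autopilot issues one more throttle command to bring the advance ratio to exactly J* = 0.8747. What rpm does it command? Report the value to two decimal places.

rpm = 1202.19

set_propeller: D = 0.481 m, P = 0.451 m (p = P/D = 0.937630); state ← (V=0, rpm=0)
set_airspeed(85.04): V ← 85.04 m/s
set_airspeed(30.17): V ← 30.17 m/s
throttle_to(2684): rpm ← 2684
adjust_airspeed(-16.77): V ← 30.17 -16.77 = 13.4 m/s
adjust_airspeed(-4.97): V ← 13.4 -4.97 = 8.43 m/s
final state: V = 8.43 m/s, rpm = 2684 → n = rpm/60 = 44.733333 rev/s
target J* = 0.8747; solve J* = V/(n·D) for n: n = V/(J*·D) = 8.43/(0.8747 × 0.481) = 20.036570 rev/s
rpm = 60·n = 1202.194183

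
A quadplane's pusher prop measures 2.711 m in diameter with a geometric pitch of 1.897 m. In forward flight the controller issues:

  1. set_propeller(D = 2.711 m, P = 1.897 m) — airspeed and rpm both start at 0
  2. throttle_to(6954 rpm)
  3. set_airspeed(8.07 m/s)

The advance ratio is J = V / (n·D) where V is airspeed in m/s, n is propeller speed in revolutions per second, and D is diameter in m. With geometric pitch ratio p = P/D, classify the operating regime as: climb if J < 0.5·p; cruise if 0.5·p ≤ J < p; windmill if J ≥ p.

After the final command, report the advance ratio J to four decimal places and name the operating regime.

J = 0.0257, regime = climb

set_propeller: D = 2.711 m, P = 1.897 m (p = P/D = 0.699742); state ← (V=0, rpm=0)
throttle_to(6954): rpm ← 6954
set_airspeed(8.07): V ← 8.07 m/s
final state: V = 8.07 m/s, rpm = 6954 → n = rpm/60 = 115.900000 rev/s
J = V / (n·D) = 8.07 / (115.900000 × 2.711) = 0.025684
regime bands: climb J<0.3499 | cruise [0.3499, 0.6997) | windmill J≥0.6997
J = 0.0257 → climb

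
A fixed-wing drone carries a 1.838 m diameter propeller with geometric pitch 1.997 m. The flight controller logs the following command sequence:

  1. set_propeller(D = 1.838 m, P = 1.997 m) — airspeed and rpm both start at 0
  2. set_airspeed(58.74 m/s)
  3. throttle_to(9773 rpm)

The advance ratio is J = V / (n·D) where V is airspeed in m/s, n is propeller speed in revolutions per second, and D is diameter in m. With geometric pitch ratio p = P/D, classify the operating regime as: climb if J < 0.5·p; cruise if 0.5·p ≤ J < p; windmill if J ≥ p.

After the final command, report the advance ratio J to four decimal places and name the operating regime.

set_propeller: D = 1.838 m, P = 1.997 m (p = P/D = 1.086507); state ← (V=0, rpm=0)
set_airspeed(58.74): V ← 58.74 m/s
throttle_to(9773): rpm ← 9773
final state: V = 58.74 m/s, rpm = 9773 → n = rpm/60 = 162.883333 rev/s
J = V / (n·D) = 58.74 / (162.883333 × 1.838) = 0.196206
regime bands: climb J<0.5433 | cruise [0.5433, 1.0865) | windmill J≥1.0865
J = 0.1962 → climb

J = 0.1962, regime = climb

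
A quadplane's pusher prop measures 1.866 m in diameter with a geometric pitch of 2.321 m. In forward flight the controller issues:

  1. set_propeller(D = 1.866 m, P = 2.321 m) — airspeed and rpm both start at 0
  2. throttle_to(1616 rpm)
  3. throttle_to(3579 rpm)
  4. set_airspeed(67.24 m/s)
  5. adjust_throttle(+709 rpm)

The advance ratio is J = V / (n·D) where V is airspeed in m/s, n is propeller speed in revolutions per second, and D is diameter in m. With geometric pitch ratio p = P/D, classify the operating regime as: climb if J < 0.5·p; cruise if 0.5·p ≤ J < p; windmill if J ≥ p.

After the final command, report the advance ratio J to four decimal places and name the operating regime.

J = 0.5042, regime = climb

set_propeller: D = 1.866 m, P = 2.321 m (p = P/D = 1.243837); state ← (V=0, rpm=0)
throttle_to(1616): rpm ← 1616
throttle_to(3579): rpm ← 3579
set_airspeed(67.24): V ← 67.24 m/s
adjust_throttle(+709): rpm ← 3579 +709 = 4288
final state: V = 67.24 m/s, rpm = 4288 → n = rpm/60 = 71.466667 rev/s
J = V / (n·D) = 67.24 / (71.466667 × 1.866) = 0.504211
regime bands: climb J<0.6219 | cruise [0.6219, 1.2438) | windmill J≥1.2438
J = 0.5042 → climb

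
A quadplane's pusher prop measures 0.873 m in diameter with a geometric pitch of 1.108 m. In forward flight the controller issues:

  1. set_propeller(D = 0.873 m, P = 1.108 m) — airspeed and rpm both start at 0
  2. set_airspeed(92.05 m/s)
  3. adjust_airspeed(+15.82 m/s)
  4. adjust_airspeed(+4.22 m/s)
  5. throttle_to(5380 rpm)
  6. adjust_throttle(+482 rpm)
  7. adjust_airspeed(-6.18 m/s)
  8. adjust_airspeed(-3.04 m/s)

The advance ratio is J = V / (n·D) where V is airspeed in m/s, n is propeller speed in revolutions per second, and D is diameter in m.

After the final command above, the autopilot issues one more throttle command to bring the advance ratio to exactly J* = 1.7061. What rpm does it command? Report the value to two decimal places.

rpm = 4144.01

set_propeller: D = 0.873 m, P = 1.108 m (p = P/D = 1.269187); state ← (V=0, rpm=0)
set_airspeed(92.05): V ← 92.05 m/s
adjust_airspeed(+15.82): V ← 92.05 +15.82 = 107.87 m/s
adjust_airspeed(+4.22): V ← 107.87 +4.22 = 112.09 m/s
throttle_to(5380): rpm ← 5380
adjust_throttle(+482): rpm ← 5380 +482 = 5862
adjust_airspeed(-6.18): V ← 112.09 -6.18 = 105.91 m/s
adjust_airspeed(-3.04): V ← 105.91 -3.04 = 102.87 m/s
final state: V = 102.87 m/s, rpm = 5862 → n = rpm/60 = 97.700000 rev/s
target J* = 1.7061; solve J* = V/(n·D) for n: n = V/(J*·D) = 102.87/(1.7061 × 0.873) = 69.066908 rev/s
rpm = 60·n = 4144.014473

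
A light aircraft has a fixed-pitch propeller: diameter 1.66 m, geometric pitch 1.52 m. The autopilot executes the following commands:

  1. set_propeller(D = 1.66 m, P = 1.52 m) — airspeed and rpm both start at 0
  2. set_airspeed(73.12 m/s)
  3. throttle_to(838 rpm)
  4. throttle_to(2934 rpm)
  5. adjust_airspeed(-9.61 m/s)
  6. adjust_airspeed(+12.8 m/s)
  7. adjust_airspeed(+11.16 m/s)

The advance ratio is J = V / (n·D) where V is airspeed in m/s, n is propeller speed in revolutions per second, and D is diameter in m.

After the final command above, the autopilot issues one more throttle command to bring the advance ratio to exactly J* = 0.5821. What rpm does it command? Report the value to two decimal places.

rpm = 5431.31

set_propeller: D = 1.66 m, P = 1.52 m (p = P/D = 0.915663); state ← (V=0, rpm=0)
set_airspeed(73.12): V ← 73.12 m/s
throttle_to(838): rpm ← 838
throttle_to(2934): rpm ← 2934
adjust_airspeed(-9.61): V ← 73.12 -9.61 = 63.51 m/s
adjust_airspeed(+12.8): V ← 63.51 +12.8 = 76.31 m/s
adjust_airspeed(+11.16): V ← 76.31 +11.16 = 87.47 m/s
final state: V = 87.47 m/s, rpm = 2934 → n = rpm/60 = 48.900000 rev/s
target J* = 0.5821; solve J* = V/(n·D) for n: n = V/(J*·D) = 87.47/(0.5821 × 1.66) = 90.521854 rev/s
rpm = 60·n = 5431.311227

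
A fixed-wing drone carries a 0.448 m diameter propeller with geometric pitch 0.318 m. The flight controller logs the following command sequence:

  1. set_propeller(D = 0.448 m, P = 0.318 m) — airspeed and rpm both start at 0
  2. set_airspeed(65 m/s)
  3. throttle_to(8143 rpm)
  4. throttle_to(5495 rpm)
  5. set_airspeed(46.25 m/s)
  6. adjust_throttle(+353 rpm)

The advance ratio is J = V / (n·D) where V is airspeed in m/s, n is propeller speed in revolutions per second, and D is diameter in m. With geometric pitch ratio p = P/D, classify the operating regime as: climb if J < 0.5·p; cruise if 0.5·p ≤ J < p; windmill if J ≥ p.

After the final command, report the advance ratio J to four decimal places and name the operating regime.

set_propeller: D = 0.448 m, P = 0.318 m (p = P/D = 0.709821); state ← (V=0, rpm=0)
set_airspeed(65): V ← 65 m/s
throttle_to(8143): rpm ← 8143
throttle_to(5495): rpm ← 5495
set_airspeed(46.25): V ← 46.25 m/s
adjust_throttle(+353): rpm ← 5495 +353 = 5848
final state: V = 46.25 m/s, rpm = 5848 → n = rpm/60 = 97.466667 rev/s
J = V / (n·D) = 46.25 / (97.466667 × 0.448) = 1.059199
regime bands: climb J<0.3549 | cruise [0.3549, 0.7098) | windmill J≥0.7098
J = 1.0592 → windmill

J = 1.0592, regime = windmill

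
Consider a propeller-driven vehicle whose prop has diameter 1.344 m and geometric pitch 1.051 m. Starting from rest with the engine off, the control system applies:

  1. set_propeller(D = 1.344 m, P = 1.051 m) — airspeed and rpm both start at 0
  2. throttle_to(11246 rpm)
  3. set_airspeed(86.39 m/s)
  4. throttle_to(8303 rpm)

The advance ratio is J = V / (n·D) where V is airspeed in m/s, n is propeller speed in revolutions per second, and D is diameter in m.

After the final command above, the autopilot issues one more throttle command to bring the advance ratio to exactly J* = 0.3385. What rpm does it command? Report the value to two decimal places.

rpm = 11393.49

set_propeller: D = 1.344 m, P = 1.051 m (p = P/D = 0.781994); state ← (V=0, rpm=0)
throttle_to(11246): rpm ← 11246
set_airspeed(86.39): V ← 86.39 m/s
throttle_to(8303): rpm ← 8303
final state: V = 86.39 m/s, rpm = 8303 → n = rpm/60 = 138.383333 rev/s
target J* = 0.3385; solve J* = V/(n·D) for n: n = V/(J*·D) = 86.39/(0.3385 × 1.344) = 189.891503 rev/s
rpm = 60·n = 11393.490188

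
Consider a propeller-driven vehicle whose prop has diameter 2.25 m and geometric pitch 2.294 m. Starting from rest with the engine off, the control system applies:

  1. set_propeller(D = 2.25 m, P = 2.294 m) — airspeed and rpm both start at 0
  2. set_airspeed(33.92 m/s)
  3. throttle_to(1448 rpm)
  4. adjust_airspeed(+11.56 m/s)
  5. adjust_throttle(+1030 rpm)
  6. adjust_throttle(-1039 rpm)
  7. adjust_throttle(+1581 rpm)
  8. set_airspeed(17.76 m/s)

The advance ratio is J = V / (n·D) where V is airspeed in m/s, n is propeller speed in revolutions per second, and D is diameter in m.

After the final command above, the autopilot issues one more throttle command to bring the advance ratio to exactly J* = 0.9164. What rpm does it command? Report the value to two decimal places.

rpm = 516.80

set_propeller: D = 2.25 m, P = 2.294 m (p = P/D = 1.019556); state ← (V=0, rpm=0)
set_airspeed(33.92): V ← 33.92 m/s
throttle_to(1448): rpm ← 1448
adjust_airspeed(+11.56): V ← 33.92 +11.56 = 45.48 m/s
adjust_throttle(+1030): rpm ← 1448 +1030 = 2478
adjust_throttle(-1039): rpm ← 2478 -1039 = 1439
adjust_throttle(+1581): rpm ← 1439 +1581 = 3020
set_airspeed(17.76): V ← 17.76 m/s
final state: V = 17.76 m/s, rpm = 3020 → n = rpm/60 = 50.333333 rev/s
target J* = 0.9164; solve J* = V/(n·D) for n: n = V/(J*·D) = 17.76/(0.9164 × 2.25) = 8.613415 rev/s
rpm = 60·n = 516.804889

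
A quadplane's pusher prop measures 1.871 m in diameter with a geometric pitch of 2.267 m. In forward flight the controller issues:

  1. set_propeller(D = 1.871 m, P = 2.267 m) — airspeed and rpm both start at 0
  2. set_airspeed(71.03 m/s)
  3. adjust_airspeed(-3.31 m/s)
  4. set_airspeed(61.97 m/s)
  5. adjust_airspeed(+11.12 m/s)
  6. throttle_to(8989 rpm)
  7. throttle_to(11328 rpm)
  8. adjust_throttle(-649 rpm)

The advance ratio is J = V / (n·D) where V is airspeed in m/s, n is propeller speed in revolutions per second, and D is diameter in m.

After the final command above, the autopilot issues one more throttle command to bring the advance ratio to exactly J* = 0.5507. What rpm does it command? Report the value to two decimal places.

set_propeller: D = 1.871 m, P = 2.267 m (p = P/D = 1.211652); state ← (V=0, rpm=0)
set_airspeed(71.03): V ← 71.03 m/s
adjust_airspeed(-3.31): V ← 71.03 -3.31 = 67.72 m/s
set_airspeed(61.97): V ← 61.97 m/s
adjust_airspeed(+11.12): V ← 61.97 +11.12 = 73.09 m/s
throttle_to(8989): rpm ← 8989
throttle_to(11328): rpm ← 11328
adjust_throttle(-649): rpm ← 11328 -649 = 10679
final state: V = 73.09 m/s, rpm = 10679 → n = rpm/60 = 177.983333 rev/s
target J* = 0.5507; solve J* = V/(n·D) for n: n = V/(J*·D) = 73.09/(0.5507 × 1.871) = 70.936392 rev/s
rpm = 60·n = 4256.183544

rpm = 4256.18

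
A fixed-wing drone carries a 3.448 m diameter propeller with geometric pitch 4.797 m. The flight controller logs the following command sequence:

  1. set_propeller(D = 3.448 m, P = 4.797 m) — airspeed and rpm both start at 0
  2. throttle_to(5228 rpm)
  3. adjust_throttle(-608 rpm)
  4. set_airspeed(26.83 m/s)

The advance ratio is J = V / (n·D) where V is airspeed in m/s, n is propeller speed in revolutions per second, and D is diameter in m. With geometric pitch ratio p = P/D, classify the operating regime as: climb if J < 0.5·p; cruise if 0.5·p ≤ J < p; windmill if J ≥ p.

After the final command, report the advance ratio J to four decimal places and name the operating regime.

J = 0.1011, regime = climb

set_propeller: D = 3.448 m, P = 4.797 m (p = P/D = 1.391241); state ← (V=0, rpm=0)
throttle_to(5228): rpm ← 5228
adjust_throttle(-608): rpm ← 5228 -608 = 4620
set_airspeed(26.83): V ← 26.83 m/s
final state: V = 26.83 m/s, rpm = 4620 → n = rpm/60 = 77.000000 rev/s
J = V / (n·D) = 26.83 / (77.000000 × 3.448) = 0.101056
regime bands: climb J<0.6956 | cruise [0.6956, 1.3912) | windmill J≥1.3912
J = 0.1011 → climb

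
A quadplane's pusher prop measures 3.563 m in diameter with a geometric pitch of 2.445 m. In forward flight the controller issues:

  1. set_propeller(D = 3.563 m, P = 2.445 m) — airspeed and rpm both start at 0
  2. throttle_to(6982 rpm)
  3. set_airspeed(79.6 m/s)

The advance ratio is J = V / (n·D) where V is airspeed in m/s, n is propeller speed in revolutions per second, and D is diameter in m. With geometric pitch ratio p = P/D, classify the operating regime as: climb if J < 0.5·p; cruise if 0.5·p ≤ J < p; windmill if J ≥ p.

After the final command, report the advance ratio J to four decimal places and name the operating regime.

J = 0.1920, regime = climb

set_propeller: D = 3.563 m, P = 2.445 m (p = P/D = 0.686219); state ← (V=0, rpm=0)
throttle_to(6982): rpm ← 6982
set_airspeed(79.6): V ← 79.6 m/s
final state: V = 79.6 m/s, rpm = 6982 → n = rpm/60 = 116.366667 rev/s
J = V / (n·D) = 79.6 / (116.366667 × 3.563) = 0.191986
regime bands: climb J<0.3431 | cruise [0.3431, 0.6862) | windmill J≥0.6862
J = 0.1920 → climb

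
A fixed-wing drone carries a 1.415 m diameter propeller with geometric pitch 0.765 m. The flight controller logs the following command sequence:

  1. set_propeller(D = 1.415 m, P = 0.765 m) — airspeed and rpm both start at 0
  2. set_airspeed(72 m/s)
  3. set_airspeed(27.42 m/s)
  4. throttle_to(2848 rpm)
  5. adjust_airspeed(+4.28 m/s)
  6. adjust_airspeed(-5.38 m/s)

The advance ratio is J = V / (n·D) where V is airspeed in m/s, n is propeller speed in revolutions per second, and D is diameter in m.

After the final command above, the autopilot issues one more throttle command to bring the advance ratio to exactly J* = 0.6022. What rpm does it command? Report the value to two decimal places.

set_propeller: D = 1.415 m, P = 0.765 m (p = P/D = 0.540636); state ← (V=0, rpm=0)
set_airspeed(72): V ← 72 m/s
set_airspeed(27.42): V ← 27.42 m/s
throttle_to(2848): rpm ← 2848
adjust_airspeed(+4.28): V ← 27.42 +4.28 = 31.7 m/s
adjust_airspeed(-5.38): V ← 31.7 -5.38 = 26.32 m/s
final state: V = 26.32 m/s, rpm = 2848 → n = rpm/60 = 47.466667 rev/s
target J* = 0.6022; solve J* = V/(n·D) for n: n = V/(J*·D) = 26.32/(0.6022 × 1.415) = 30.887922 rev/s
rpm = 60·n = 1853.275329

rpm = 1853.28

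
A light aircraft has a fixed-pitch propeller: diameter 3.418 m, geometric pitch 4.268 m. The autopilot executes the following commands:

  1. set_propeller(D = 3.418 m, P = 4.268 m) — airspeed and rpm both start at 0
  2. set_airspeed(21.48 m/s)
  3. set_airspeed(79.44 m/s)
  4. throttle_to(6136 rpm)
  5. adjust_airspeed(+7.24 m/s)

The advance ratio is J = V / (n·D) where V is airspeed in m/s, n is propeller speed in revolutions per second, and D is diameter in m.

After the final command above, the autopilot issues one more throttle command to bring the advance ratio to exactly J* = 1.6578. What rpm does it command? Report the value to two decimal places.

rpm = 917.84

set_propeller: D = 3.418 m, P = 4.268 m (p = P/D = 1.248683); state ← (V=0, rpm=0)
set_airspeed(21.48): V ← 21.48 m/s
set_airspeed(79.44): V ← 79.44 m/s
throttle_to(6136): rpm ← 6136
adjust_airspeed(+7.24): V ← 79.44 +7.24 = 86.68 m/s
final state: V = 86.68 m/s, rpm = 6136 → n = rpm/60 = 102.266667 rev/s
target J* = 1.6578; solve J* = V/(n·D) for n: n = V/(J*·D) = 86.68/(1.6578 × 3.418) = 15.297297 rev/s
rpm = 60·n = 917.837842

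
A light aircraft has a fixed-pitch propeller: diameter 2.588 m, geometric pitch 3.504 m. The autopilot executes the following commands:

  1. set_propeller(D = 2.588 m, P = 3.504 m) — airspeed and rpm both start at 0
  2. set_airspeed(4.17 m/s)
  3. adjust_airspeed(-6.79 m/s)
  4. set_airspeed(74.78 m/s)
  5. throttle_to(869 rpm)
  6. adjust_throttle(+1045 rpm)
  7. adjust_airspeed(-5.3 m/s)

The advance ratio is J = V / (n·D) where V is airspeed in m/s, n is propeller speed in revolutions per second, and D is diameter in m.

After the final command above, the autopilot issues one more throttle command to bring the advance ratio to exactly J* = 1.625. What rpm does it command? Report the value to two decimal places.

set_propeller: D = 2.588 m, P = 3.504 m (p = P/D = 1.353941); state ← (V=0, rpm=0)
set_airspeed(4.17): V ← 4.17 m/s
adjust_airspeed(-6.79): V ← 4.17 -6.79 = -2.62 m/s
set_airspeed(74.78): V ← 74.78 m/s
throttle_to(869): rpm ← 869
adjust_throttle(+1045): rpm ← 869 +1045 = 1914
adjust_airspeed(-5.3): V ← 74.78 -5.3 = 69.48 m/s
final state: V = 69.48 m/s, rpm = 1914 → n = rpm/60 = 31.900000 rev/s
target J* = 1.625; solve J* = V/(n·D) for n: n = V/(J*·D) = 69.48/(1.625 × 2.588) = 16.521222 rev/s
rpm = 60·n = 991.273333

rpm = 991.27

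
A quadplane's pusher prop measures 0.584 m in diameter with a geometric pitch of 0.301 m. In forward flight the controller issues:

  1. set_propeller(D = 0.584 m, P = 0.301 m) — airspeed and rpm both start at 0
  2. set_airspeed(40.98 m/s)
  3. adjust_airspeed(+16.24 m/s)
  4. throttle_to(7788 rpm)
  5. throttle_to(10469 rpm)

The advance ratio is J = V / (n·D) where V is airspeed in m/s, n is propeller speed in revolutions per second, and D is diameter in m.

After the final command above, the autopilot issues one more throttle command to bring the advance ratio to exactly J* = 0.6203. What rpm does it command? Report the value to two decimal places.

set_propeller: D = 0.584 m, P = 0.301 m (p = P/D = 0.515411); state ← (V=0, rpm=0)
set_airspeed(40.98): V ← 40.98 m/s
adjust_airspeed(+16.24): V ← 40.98 +16.24 = 57.22 m/s
throttle_to(7788): rpm ← 7788
throttle_to(10469): rpm ← 10469
final state: V = 57.22 m/s, rpm = 10469 → n = rpm/60 = 174.483333 rev/s
target J* = 0.6203; solve J* = V/(n·D) for n: n = V/(J*·D) = 57.22/(0.6203 × 0.584) = 157.954944 rev/s
rpm = 60·n = 9477.296668

rpm = 9477.30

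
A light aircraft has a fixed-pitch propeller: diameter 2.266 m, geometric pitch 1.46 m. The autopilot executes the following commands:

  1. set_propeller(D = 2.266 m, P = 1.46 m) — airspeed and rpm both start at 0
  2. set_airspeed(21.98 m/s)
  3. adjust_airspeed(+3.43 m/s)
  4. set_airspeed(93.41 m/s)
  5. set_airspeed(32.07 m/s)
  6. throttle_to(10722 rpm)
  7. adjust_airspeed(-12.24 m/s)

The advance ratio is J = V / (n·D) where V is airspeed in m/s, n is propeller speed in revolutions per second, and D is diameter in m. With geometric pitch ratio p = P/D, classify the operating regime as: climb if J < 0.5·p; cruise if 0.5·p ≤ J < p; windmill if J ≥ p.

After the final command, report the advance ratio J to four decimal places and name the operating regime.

J = 0.0490, regime = climb

set_propeller: D = 2.266 m, P = 1.46 m (p = P/D = 0.644307); state ← (V=0, rpm=0)
set_airspeed(21.98): V ← 21.98 m/s
adjust_airspeed(+3.43): V ← 21.98 +3.43 = 25.41 m/s
set_airspeed(93.41): V ← 93.41 m/s
set_airspeed(32.07): V ← 32.07 m/s
throttle_to(10722): rpm ← 10722
adjust_airspeed(-12.24): V ← 32.07 -12.24 = 19.83 m/s
final state: V = 19.83 m/s, rpm = 10722 → n = rpm/60 = 178.700000 rev/s
J = V / (n·D) = 19.83 / (178.700000 × 2.266) = 0.048971
regime bands: climb J<0.3222 | cruise [0.3222, 0.6443) | windmill J≥0.6443
J = 0.0490 → climb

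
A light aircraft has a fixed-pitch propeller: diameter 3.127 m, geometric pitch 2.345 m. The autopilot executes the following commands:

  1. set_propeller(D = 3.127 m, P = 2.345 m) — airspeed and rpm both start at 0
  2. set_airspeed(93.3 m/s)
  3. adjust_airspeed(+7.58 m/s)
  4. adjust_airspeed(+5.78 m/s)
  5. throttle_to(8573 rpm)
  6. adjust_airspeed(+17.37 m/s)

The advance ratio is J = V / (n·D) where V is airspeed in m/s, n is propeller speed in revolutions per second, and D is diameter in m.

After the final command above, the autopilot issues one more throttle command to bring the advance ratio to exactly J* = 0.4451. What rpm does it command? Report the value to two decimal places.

set_propeller: D = 3.127 m, P = 2.345 m (p = P/D = 0.749920); state ← (V=0, rpm=0)
set_airspeed(93.3): V ← 93.3 m/s
adjust_airspeed(+7.58): V ← 93.3 +7.58 = 100.88 m/s
adjust_airspeed(+5.78): V ← 100.88 +5.78 = 106.66 m/s
throttle_to(8573): rpm ← 8573
adjust_airspeed(+17.37): V ← 106.66 +17.37 = 124.03 m/s
final state: V = 124.03 m/s, rpm = 8573 → n = rpm/60 = 142.883333 rev/s
target J* = 0.4451; solve J* = V/(n·D) for n: n = V/(J*·D) = 124.03/(0.4451 × 3.127) = 89.113042 rev/s
rpm = 60·n = 5346.782508

rpm = 5346.78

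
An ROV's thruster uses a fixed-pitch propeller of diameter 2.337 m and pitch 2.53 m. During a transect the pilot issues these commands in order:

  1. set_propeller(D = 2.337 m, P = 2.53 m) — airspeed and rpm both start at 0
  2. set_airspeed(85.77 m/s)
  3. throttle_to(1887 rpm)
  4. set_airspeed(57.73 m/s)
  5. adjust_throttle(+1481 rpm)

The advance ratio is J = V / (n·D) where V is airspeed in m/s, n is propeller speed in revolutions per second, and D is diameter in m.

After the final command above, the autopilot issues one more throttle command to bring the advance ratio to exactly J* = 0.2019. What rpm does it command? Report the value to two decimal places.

rpm = 7341.04

set_propeller: D = 2.337 m, P = 2.53 m (p = P/D = 1.082585); state ← (V=0, rpm=0)
set_airspeed(85.77): V ← 85.77 m/s
throttle_to(1887): rpm ← 1887
set_airspeed(57.73): V ← 57.73 m/s
adjust_throttle(+1481): rpm ← 1887 +1481 = 3368
final state: V = 57.73 m/s, rpm = 3368 → n = rpm/60 = 56.133333 rev/s
target J* = 0.2019; solve J* = V/(n·D) for n: n = V/(J*·D) = 57.73/(0.2019 × 2.337) = 122.350719 rev/s
rpm = 60·n = 7341.043145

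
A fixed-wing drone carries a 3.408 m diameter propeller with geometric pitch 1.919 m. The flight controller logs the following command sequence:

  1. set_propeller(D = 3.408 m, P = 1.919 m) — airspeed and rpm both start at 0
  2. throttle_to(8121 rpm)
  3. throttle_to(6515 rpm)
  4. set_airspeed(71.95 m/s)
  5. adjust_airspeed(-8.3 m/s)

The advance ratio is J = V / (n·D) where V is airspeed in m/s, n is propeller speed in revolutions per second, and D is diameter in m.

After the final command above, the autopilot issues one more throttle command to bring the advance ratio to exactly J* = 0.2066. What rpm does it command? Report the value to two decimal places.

set_propeller: D = 3.408 m, P = 1.919 m (p = P/D = 0.563087); state ← (V=0, rpm=0)
throttle_to(8121): rpm ← 8121
throttle_to(6515): rpm ← 6515
set_airspeed(71.95): V ← 71.95 m/s
adjust_airspeed(-8.3): V ← 71.95 -8.3 = 63.65 m/s
final state: V = 63.65 m/s, rpm = 6515 → n = rpm/60 = 108.583333 rev/s
target J* = 0.2066; solve J* = V/(n·D) for n: n = V/(J*·D) = 63.65/(0.2066 × 3.408) = 90.400015 rev/s
rpm = 60·n = 5424.000927

rpm = 5424.00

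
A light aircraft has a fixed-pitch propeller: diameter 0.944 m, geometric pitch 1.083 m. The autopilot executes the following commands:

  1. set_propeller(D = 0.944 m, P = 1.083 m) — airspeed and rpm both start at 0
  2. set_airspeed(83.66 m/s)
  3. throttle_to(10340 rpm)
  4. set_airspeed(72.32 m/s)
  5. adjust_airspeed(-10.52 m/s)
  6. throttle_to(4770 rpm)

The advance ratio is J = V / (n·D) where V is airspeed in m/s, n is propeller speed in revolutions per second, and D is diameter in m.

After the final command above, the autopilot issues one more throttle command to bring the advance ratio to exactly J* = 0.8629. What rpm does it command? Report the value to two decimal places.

set_propeller: D = 0.944 m, P = 1.083 m (p = P/D = 1.147246); state ← (V=0, rpm=0)
set_airspeed(83.66): V ← 83.66 m/s
throttle_to(10340): rpm ← 10340
set_airspeed(72.32): V ← 72.32 m/s
adjust_airspeed(-10.52): V ← 72.32 -10.52 = 61.8 m/s
throttle_to(4770): rpm ← 4770
final state: V = 61.8 m/s, rpm = 4770 → n = rpm/60 = 79.500000 rev/s
target J* = 0.8629; solve J* = V/(n·D) for n: n = V/(J*·D) = 61.8/(0.8629 × 0.944) = 75.867542 rev/s
rpm = 60·n = 4552.052499

rpm = 4552.05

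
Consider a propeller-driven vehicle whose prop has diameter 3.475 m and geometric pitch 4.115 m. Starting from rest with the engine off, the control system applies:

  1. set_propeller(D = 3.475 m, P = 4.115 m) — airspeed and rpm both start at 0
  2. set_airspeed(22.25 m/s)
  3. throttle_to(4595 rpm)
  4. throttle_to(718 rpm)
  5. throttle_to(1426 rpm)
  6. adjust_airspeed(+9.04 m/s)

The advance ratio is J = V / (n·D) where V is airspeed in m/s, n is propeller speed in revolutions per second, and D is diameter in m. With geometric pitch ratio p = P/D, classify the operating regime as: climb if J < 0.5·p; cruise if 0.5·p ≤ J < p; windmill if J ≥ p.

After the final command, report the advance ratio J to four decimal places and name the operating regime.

J = 0.3789, regime = climb

set_propeller: D = 3.475 m, P = 4.115 m (p = P/D = 1.184173); state ← (V=0, rpm=0)
set_airspeed(22.25): V ← 22.25 m/s
throttle_to(4595): rpm ← 4595
throttle_to(718): rpm ← 718
throttle_to(1426): rpm ← 1426
adjust_airspeed(+9.04): V ← 22.25 +9.04 = 31.29 m/s
final state: V = 31.29 m/s, rpm = 1426 → n = rpm/60 = 23.766667 rev/s
J = V / (n·D) = 31.29 / (23.766667 × 3.475) = 0.378863
regime bands: climb J<0.5921 | cruise [0.5921, 1.1842) | windmill J≥1.1842
J = 0.3789 → climb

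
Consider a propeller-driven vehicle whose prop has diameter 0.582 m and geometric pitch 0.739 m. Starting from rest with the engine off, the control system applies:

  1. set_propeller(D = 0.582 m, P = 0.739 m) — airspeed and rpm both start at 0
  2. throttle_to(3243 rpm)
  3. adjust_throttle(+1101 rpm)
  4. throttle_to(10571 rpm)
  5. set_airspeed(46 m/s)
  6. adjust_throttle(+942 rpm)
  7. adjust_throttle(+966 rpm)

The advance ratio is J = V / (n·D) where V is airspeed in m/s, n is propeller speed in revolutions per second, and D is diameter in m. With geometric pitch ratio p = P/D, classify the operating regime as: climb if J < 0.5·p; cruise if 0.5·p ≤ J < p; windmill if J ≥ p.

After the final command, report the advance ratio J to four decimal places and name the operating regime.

set_propeller: D = 0.582 m, P = 0.739 m (p = P/D = 1.269759); state ← (V=0, rpm=0)
throttle_to(3243): rpm ← 3243
adjust_throttle(+1101): rpm ← 3243 +1101 = 4344
throttle_to(10571): rpm ← 10571
set_airspeed(46): V ← 46 m/s
adjust_throttle(+942): rpm ← 10571 +942 = 11513
adjust_throttle(+966): rpm ← 11513 +966 = 12479
final state: V = 46 m/s, rpm = 12479 → n = rpm/60 = 207.983333 rev/s
J = V / (n·D) = 46 / (207.983333 × 0.582) = 0.380020
regime bands: climb J<0.6349 | cruise [0.6349, 1.2698) | windmill J≥1.2698
J = 0.3800 → climb

J = 0.3800, regime = climb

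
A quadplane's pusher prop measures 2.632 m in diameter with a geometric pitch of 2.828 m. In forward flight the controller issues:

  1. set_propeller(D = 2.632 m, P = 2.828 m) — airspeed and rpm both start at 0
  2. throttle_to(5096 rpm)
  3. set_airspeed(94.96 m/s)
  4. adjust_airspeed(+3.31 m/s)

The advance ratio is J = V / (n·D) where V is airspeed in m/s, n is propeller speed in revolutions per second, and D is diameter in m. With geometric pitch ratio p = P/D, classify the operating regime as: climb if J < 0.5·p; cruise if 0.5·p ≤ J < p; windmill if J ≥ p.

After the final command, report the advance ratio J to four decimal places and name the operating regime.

J = 0.4396, regime = climb

set_propeller: D = 2.632 m, P = 2.828 m (p = P/D = 1.074468); state ← (V=0, rpm=0)
throttle_to(5096): rpm ← 5096
set_airspeed(94.96): V ← 94.96 m/s
adjust_airspeed(+3.31): V ← 94.96 +3.31 = 98.27 m/s
final state: V = 98.27 m/s, rpm = 5096 → n = rpm/60 = 84.933333 rev/s
J = V / (n·D) = 98.27 / (84.933333 × 2.632) = 0.439599
regime bands: climb J<0.5372 | cruise [0.5372, 1.0745) | windmill J≥1.0745
J = 0.4396 → climb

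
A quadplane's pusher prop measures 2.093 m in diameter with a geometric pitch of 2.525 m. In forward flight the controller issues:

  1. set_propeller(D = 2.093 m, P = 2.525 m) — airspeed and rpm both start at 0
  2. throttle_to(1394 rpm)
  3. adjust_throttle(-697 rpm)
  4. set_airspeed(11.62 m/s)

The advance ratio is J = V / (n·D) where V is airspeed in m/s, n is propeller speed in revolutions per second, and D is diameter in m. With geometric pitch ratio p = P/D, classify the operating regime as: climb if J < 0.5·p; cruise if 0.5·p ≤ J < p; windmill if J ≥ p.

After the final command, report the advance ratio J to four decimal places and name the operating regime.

set_propeller: D = 2.093 m, P = 2.525 m (p = P/D = 1.206402); state ← (V=0, rpm=0)
throttle_to(1394): rpm ← 1394
adjust_throttle(-697): rpm ← 1394 -697 = 697
set_airspeed(11.62): V ← 11.62 m/s
final state: V = 11.62 m/s, rpm = 697 → n = rpm/60 = 11.616667 rev/s
J = V / (n·D) = 11.62 / (11.616667 × 2.093) = 0.477920
regime bands: climb J<0.6032 | cruise [0.6032, 1.2064) | windmill J≥1.2064
J = 0.4779 → climb

J = 0.4779, regime = climb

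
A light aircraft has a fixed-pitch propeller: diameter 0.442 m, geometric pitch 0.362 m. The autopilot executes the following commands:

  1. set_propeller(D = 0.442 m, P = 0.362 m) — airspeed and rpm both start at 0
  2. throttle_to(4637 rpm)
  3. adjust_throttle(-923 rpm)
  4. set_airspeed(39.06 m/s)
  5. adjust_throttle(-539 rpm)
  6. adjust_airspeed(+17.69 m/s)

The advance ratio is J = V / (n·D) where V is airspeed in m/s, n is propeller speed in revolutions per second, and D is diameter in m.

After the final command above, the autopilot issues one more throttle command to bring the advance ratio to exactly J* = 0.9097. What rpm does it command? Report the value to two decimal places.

set_propeller: D = 0.442 m, P = 0.362 m (p = P/D = 0.819005); state ← (V=0, rpm=0)
throttle_to(4637): rpm ← 4637
adjust_throttle(-923): rpm ← 4637 -923 = 3714
set_airspeed(39.06): V ← 39.06 m/s
adjust_throttle(-539): rpm ← 3714 -539 = 3175
adjust_airspeed(+17.69): V ← 39.06 +17.69 = 56.75 m/s
final state: V = 56.75 m/s, rpm = 3175 → n = rpm/60 = 52.916667 rev/s
target J* = 0.9097; solve J* = V/(n·D) for n: n = V/(J*·D) = 56.75/(0.9097 × 0.442) = 141.138469 rev/s
rpm = 60·n = 8468.308134

rpm = 8468.31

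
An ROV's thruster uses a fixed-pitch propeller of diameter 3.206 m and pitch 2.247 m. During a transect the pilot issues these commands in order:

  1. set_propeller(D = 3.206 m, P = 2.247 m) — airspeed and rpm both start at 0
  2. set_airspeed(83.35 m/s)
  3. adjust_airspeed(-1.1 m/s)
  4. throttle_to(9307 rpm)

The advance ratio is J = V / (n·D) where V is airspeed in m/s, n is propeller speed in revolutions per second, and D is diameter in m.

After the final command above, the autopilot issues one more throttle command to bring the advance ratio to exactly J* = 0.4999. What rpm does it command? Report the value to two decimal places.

rpm = 3079.22

set_propeller: D = 3.206 m, P = 2.247 m (p = P/D = 0.700873); state ← (V=0, rpm=0)
set_airspeed(83.35): V ← 83.35 m/s
adjust_airspeed(-1.1): V ← 83.35 -1.1 = 82.25 m/s
throttle_to(9307): rpm ← 9307
final state: V = 82.25 m/s, rpm = 9307 → n = rpm/60 = 155.116667 rev/s
target J* = 0.4999; solve J* = V/(n·D) for n: n = V/(J*·D) = 82.25/(0.4999 × 3.206) = 51.320308 rev/s
rpm = 60·n = 3079.218464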